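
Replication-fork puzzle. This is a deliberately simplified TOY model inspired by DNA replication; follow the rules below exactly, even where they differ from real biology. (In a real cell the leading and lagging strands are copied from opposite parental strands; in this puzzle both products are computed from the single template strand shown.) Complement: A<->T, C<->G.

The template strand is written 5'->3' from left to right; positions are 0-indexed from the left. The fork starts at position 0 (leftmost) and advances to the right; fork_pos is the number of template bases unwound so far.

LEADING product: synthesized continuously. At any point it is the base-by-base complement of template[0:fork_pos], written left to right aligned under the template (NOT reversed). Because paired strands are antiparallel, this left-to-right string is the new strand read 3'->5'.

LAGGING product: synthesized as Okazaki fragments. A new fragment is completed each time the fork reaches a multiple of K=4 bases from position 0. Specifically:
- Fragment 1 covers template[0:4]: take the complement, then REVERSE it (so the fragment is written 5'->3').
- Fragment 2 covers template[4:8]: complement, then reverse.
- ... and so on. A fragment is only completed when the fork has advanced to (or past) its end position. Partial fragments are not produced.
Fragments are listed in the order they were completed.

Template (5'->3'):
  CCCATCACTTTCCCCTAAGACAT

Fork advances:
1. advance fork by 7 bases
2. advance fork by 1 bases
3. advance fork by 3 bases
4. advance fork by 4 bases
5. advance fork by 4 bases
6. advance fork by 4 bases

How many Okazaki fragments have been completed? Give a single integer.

Answer: 5

Derivation:
Step 1: advance 7 -> fork_pos = 0 + 7 = 7. Reached multiple(s) of 4: 4 -> fragment 1 completed (1 total).
Step 2: advance 1 -> fork_pos = 7 + 1 = 8. Reached multiple(s) of 4: 8 -> fragment 2 completed (2 total).
Step 3: advance 3 -> fork_pos = 8 + 3 = 11. Next multiple of 4 is 12 (not reached); still 2 fragment(s).
Step 4: advance 4 -> fork_pos = 11 + 4 = 15. Reached multiple(s) of 4: 12 -> fragment 3 completed (3 total).
Step 5: advance 4 -> fork_pos = 15 + 4 = 19. Reached multiple(s) of 4: 16 -> fragment 4 completed (4 total).
Step 6: advance 4 -> fork_pos = 19 + 4 = 23. Reached multiple(s) of 4: 20 -> fragment 5 completed (5 total).
Check: final fork_pos = 23; the multiples of 4 that are <= 23 are 4..20 -> 23 // 4 = 5 completed fragment(s).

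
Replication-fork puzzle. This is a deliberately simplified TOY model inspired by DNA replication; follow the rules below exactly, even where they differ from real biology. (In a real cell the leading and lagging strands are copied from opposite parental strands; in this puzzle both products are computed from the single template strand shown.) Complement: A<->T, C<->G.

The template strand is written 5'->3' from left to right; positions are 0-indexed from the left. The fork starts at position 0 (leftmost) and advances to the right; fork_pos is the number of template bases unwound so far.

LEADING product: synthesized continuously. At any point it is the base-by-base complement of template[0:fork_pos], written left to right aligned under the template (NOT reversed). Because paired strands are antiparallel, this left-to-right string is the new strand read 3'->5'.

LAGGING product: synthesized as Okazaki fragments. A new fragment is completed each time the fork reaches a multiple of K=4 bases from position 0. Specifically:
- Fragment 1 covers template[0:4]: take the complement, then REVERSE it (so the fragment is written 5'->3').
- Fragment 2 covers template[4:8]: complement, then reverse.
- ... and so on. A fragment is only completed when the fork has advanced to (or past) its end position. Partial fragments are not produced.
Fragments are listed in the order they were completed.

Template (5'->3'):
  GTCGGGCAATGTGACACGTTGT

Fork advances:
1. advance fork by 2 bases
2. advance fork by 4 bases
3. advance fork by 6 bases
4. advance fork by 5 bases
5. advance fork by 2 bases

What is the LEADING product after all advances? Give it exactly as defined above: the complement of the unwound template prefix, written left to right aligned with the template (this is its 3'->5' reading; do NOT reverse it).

Step 1: advance 2 -> fork_pos = 0 + 2 = 2.
Step 2: advance 4 -> fork_pos = 2 + 4 = 6.
Step 3: advance 6 -> fork_pos = 6 + 6 = 12.
Step 4: advance 5 -> fork_pos = 12 + 5 = 17.
Step 5: advance 2 -> fork_pos = 17 + 2 = 19.
Unwound prefix: template[0:19] = GTCGGGCAATGTGACACGT
Complement it base by base (A<->T, C<->G), keeping left-to-right order:
  [0:5] GTCGG -> CAGCC
  [5:10] GCAAT -> CGTTA
  [10:15] GTGAC -> CACTG
  [15:19] ACGT -> TGCA
Concatenate: CAGCCCGTTACACTGTGCA (length 19; written aligned with the template, i.e. 3'->5').

Answer: CAGCCCGTTACACTGTGCA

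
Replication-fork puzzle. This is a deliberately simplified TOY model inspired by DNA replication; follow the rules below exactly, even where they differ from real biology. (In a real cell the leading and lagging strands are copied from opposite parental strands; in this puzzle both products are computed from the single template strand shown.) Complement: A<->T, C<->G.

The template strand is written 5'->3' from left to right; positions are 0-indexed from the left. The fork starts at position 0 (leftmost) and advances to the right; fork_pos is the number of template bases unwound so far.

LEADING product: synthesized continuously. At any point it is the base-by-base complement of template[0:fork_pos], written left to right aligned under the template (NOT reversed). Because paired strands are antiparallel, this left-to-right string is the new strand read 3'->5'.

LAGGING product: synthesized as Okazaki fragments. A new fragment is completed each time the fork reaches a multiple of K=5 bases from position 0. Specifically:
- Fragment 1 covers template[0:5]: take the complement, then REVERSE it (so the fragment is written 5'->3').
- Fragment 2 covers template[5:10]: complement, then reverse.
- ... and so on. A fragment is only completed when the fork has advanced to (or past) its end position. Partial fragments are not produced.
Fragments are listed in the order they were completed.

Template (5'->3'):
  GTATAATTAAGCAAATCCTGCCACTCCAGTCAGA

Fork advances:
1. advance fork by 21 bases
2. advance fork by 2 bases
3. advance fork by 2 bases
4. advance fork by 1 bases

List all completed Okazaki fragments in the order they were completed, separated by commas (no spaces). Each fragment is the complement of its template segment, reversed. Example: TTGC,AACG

Answer: TATAC,TTAAT,TTTGC,CAGGA,AGTGG

Derivation:
Step 1: advance 21 -> fork_pos = 0 + 21 = 21. Reached multiple(s) of 5: 5, 10, 15, 20 -> fragments 1-4 completed (4 total).
Step 2: advance 2 -> fork_pos = 21 + 2 = 23. Next multiple of 5 is 25 (not reached); still 4 fragment(s).
Step 3: advance 2 -> fork_pos = 23 + 2 = 25. Reached multiple(s) of 5: 25 -> fragment 5 completed (5 total).
Step 4: advance 1 -> fork_pos = 25 + 1 = 26. Next multiple of 5 is 30 (not reached); still 5 fragment(s).
Final fork_pos = 26, so 5 fragment(s) are complete. Build each: template segment -> complement -> reverse.
Fragment 1: template[0:5] = GTATA -> complement CATAT -> reversed TATAC
Fragment 2: template[5:10] = ATTAA -> complement TAATT -> reversed TTAAT
Fragment 3: template[10:15] = GCAAA -> complement CGTTT -> reversed TTTGC
Fragment 4: template[15:20] = TCCTG -> complement AGGAC -> reversed CAGGA
Fragment 5: template[20:25] = CCACT -> complement GGTGA -> reversed AGTGG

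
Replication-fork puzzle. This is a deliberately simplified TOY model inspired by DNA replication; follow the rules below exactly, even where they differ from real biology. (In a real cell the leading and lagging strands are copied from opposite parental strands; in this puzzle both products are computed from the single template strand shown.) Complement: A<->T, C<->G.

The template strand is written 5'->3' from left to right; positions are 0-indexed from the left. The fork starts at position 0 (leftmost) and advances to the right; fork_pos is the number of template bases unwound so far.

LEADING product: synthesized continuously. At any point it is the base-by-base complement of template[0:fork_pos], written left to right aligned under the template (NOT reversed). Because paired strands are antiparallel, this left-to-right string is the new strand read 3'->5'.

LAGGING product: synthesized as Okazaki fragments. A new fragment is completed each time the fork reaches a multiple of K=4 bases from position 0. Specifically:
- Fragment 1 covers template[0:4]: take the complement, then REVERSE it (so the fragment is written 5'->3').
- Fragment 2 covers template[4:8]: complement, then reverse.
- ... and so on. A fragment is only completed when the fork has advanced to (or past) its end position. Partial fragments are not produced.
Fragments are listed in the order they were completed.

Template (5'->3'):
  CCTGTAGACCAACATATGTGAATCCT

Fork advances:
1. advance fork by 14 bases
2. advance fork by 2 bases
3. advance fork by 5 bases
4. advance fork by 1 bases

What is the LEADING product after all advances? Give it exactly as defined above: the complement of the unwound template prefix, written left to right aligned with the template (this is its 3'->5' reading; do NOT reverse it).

Step 1: advance 14 -> fork_pos = 0 + 14 = 14.
Step 2: advance 2 -> fork_pos = 14 + 2 = 16.
Step 3: advance 5 -> fork_pos = 16 + 5 = 21.
Step 4: advance 1 -> fork_pos = 21 + 1 = 22.
Unwound prefix: template[0:22] = CCTGTAGACCAACATATGTGAA
Complement it base by base (A<->T, C<->G), keeping left-to-right order:
  [0:5] CCTGT -> GGACA
  [5:10] AGACC -> TCTGG
  [10:15] AACAT -> TTGTA
  [15:20] ATGTG -> TACAC
  [20:22] AA -> TT
Concatenate: GGACATCTGGTTGTATACACTT (length 22; written aligned with the template, i.e. 3'->5').

Answer: GGACATCTGGTTGTATACACTT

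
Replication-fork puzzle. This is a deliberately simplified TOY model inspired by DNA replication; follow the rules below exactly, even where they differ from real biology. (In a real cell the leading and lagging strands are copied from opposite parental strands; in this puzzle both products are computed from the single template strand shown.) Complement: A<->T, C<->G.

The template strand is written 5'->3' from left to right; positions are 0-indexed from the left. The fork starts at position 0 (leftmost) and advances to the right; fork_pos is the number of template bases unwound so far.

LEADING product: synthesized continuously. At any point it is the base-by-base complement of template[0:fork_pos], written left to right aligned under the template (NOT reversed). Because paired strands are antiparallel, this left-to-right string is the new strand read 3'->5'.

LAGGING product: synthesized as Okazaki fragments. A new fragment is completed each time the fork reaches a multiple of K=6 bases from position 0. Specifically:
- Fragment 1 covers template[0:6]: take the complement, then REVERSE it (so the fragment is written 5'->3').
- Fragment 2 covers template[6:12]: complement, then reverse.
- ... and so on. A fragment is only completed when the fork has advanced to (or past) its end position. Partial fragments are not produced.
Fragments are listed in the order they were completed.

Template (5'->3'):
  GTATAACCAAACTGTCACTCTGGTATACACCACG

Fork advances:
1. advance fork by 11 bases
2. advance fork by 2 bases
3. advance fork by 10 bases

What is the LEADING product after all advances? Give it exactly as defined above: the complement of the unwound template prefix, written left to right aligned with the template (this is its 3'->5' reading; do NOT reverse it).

Step 1: advance 11 -> fork_pos = 0 + 11 = 11.
Step 2: advance 2 -> fork_pos = 11 + 2 = 13.
Step 3: advance 10 -> fork_pos = 13 + 10 = 23.
Unwound prefix: template[0:23] = GTATAACCAAACTGTCACTCTGG
Complement it base by base (A<->T, C<->G), keeping left-to-right order:
  [0:5] GTATA -> CATAT
  [5:10] ACCAA -> TGGTT
  [10:15] ACTGT -> TGACA
  [15:20] CACTC -> GTGAG
  [20:23] TGG -> ACC
Concatenate: CATATTGGTTTGACAGTGAGACC (length 23; written aligned with the template, i.e. 3'->5').

Answer: CATATTGGTTTGACAGTGAGACC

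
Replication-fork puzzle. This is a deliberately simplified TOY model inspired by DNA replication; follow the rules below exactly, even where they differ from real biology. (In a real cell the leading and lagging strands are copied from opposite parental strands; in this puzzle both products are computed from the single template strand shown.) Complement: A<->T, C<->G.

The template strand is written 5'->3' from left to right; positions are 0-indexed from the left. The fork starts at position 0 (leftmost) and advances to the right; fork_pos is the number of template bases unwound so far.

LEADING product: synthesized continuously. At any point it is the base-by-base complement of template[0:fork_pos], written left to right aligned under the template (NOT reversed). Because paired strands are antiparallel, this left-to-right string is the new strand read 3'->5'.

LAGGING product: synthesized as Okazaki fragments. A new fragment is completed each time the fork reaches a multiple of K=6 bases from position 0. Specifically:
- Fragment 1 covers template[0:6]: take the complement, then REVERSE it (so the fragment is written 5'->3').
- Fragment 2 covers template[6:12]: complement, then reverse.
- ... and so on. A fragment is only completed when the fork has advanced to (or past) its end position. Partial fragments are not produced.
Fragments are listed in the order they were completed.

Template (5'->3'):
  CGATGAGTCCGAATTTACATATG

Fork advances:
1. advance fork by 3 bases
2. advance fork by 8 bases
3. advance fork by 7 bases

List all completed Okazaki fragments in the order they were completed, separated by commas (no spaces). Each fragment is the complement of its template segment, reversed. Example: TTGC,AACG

Step 1: advance 3 -> fork_pos = 0 + 3 = 3. Next multiple of 6 is 6 (not reached); still 0 fragment(s).
Step 2: advance 8 -> fork_pos = 3 + 8 = 11. Reached multiple(s) of 6: 6 -> fragment 1 completed (1 total).
Step 3: advance 7 -> fork_pos = 11 + 7 = 18. Reached multiple(s) of 6: 12, 18 -> fragments 2-3 completed (3 total).
Final fork_pos = 18, so 3 fragment(s) are complete. Build each: template segment -> complement -> reverse.
Fragment 1: template[0:6] = CGATGA -> complement GCTACT -> reversed TCATCG
Fragment 2: template[6:12] = GTCCGA -> complement CAGGCT -> reversed TCGGAC
Fragment 3: template[12:18] = ATTTAC -> complement TAAATG -> reversed GTAAAT

Answer: TCATCG,TCGGAC,GTAAAT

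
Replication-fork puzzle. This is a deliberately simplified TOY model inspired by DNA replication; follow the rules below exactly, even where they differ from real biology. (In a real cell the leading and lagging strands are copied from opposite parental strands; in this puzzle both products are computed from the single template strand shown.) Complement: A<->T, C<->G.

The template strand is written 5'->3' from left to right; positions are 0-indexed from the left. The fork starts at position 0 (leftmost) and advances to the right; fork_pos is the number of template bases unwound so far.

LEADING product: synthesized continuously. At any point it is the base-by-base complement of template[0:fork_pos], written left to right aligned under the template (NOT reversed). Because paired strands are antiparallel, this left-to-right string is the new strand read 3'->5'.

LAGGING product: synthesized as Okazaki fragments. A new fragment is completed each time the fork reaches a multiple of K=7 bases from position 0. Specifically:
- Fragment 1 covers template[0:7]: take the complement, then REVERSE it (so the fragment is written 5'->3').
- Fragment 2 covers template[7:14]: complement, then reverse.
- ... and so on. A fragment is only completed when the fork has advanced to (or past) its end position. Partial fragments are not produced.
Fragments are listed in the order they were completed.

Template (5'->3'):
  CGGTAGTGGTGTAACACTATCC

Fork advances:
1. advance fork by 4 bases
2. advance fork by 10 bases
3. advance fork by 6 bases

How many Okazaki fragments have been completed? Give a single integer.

Answer: 2

Derivation:
Step 1: advance 4 -> fork_pos = 0 + 4 = 4. Next multiple of 7 is 7 (not reached); still 0 fragment(s).
Step 2: advance 10 -> fork_pos = 4 + 10 = 14. Reached multiple(s) of 7: 7, 14 -> fragments 1-2 completed (2 total).
Step 3: advance 6 -> fork_pos = 14 + 6 = 20. Next multiple of 7 is 21 (not reached); still 2 fragment(s).
Check: final fork_pos = 20; the multiples of 7 that are <= 20 are 7..14 -> 20 // 7 = 2 completed fragment(s).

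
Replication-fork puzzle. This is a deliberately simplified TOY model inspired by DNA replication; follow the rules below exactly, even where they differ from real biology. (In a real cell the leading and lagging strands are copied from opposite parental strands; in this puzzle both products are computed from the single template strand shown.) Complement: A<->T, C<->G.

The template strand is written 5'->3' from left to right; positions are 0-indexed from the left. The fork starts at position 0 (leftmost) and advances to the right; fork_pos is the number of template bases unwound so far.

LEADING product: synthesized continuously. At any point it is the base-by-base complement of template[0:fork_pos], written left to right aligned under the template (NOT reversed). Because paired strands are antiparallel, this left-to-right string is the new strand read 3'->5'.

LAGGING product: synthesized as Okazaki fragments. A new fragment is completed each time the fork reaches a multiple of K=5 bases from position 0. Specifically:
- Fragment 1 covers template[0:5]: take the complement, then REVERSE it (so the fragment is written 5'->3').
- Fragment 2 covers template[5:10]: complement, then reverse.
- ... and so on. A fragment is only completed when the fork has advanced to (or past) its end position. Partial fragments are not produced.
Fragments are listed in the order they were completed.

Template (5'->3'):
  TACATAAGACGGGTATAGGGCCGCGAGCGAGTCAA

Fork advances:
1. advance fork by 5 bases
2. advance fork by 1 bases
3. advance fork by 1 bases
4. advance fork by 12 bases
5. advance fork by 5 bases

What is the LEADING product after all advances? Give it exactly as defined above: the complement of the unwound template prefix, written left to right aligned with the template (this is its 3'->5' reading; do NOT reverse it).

Answer: ATGTATTCTGCCCATATCCCGGCG

Derivation:
Step 1: advance 5 -> fork_pos = 0 + 5 = 5.
Step 2: advance 1 -> fork_pos = 5 + 1 = 6.
Step 3: advance 1 -> fork_pos = 6 + 1 = 7.
Step 4: advance 12 -> fork_pos = 7 + 12 = 19.
Step 5: advance 5 -> fork_pos = 19 + 5 = 24.
Unwound prefix: template[0:24] = TACATAAGACGGGTATAGGGCCGC
Complement it base by base (A<->T, C<->G), keeping left-to-right order:
  [0:5] TACAT -> ATGTA
  [5:10] AAGAC -> TTCTG
  [10:15] GGGTA -> CCCAT
  [15:20] TAGGG -> ATCCC
  [20:24] CCGC -> GGCG
Concatenate: ATGTATTCTGCCCATATCCCGGCG (length 24; written aligned with the template, i.e. 3'->5').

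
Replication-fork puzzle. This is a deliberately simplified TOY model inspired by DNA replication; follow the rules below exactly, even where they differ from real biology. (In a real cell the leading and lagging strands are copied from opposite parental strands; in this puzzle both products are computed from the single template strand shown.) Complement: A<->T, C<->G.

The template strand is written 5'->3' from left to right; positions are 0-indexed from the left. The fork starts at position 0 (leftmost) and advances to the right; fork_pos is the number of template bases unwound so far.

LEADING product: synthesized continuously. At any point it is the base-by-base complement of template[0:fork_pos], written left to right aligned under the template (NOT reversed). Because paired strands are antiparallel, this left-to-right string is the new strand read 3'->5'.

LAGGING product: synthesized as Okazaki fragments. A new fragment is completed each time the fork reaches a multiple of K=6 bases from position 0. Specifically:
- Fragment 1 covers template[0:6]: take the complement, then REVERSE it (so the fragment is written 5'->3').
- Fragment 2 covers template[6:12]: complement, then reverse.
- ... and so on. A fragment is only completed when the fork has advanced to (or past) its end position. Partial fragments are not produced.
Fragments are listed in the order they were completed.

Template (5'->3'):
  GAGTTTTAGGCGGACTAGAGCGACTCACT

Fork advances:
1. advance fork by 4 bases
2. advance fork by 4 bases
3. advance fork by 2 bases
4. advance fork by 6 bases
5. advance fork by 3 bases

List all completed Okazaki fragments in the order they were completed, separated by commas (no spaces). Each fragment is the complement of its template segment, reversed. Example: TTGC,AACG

Step 1: advance 4 -> fork_pos = 0 + 4 = 4. Next multiple of 6 is 6 (not reached); still 0 fragment(s).
Step 2: advance 4 -> fork_pos = 4 + 4 = 8. Reached multiple(s) of 6: 6 -> fragment 1 completed (1 total).
Step 3: advance 2 -> fork_pos = 8 + 2 = 10. Next multiple of 6 is 12 (not reached); still 1 fragment(s).
Step 4: advance 6 -> fork_pos = 10 + 6 = 16. Reached multiple(s) of 6: 12 -> fragment 2 completed (2 total).
Step 5: advance 3 -> fork_pos = 16 + 3 = 19. Reached multiple(s) of 6: 18 -> fragment 3 completed (3 total).
Final fork_pos = 19, so 3 fragment(s) are complete. Build each: template segment -> complement -> reverse.
Fragment 1: template[0:6] = GAGTTT -> complement CTCAAA -> reversed AAACTC
Fragment 2: template[6:12] = TAGGCG -> complement ATCCGC -> reversed CGCCTA
Fragment 3: template[12:18] = GACTAG -> complement CTGATC -> reversed CTAGTC

Answer: AAACTC,CGCCTA,CTAGTC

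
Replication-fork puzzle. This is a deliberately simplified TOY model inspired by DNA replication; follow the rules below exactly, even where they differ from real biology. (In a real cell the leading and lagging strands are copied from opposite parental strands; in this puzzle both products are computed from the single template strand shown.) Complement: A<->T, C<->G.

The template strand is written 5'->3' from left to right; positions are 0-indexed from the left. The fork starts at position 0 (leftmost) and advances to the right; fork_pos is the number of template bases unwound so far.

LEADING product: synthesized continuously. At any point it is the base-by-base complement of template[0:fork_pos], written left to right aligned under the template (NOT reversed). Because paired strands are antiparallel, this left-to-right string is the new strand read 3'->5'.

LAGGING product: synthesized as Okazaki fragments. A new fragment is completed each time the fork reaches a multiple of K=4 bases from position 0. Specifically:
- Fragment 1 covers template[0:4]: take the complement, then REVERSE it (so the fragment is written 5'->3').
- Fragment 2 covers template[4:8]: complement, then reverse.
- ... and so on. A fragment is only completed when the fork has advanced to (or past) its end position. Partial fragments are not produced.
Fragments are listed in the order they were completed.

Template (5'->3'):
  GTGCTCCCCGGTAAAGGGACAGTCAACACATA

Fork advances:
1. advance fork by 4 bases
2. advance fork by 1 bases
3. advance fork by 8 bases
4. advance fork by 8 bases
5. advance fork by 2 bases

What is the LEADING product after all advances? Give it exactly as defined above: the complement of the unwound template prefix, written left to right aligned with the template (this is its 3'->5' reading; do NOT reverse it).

Answer: CACGAGGGGCCATTTCCCTGTCA

Derivation:
Step 1: advance 4 -> fork_pos = 0 + 4 = 4.
Step 2: advance 1 -> fork_pos = 4 + 1 = 5.
Step 3: advance 8 -> fork_pos = 5 + 8 = 13.
Step 4: advance 8 -> fork_pos = 13 + 8 = 21.
Step 5: advance 2 -> fork_pos = 21 + 2 = 23.
Unwound prefix: template[0:23] = GTGCTCCCCGGTAAAGGGACAGT
Complement it base by base (A<->T, C<->G), keeping left-to-right order:
  [0:5] GTGCT -> CACGA
  [5:10] CCCCG -> GGGGC
  [10:15] GTAAA -> CATTT
  [15:20] GGGAC -> CCCTG
  [20:23] AGT -> TCA
Concatenate: CACGAGGGGCCATTTCCCTGTCA (length 23; written aligned with the template, i.e. 3'->5').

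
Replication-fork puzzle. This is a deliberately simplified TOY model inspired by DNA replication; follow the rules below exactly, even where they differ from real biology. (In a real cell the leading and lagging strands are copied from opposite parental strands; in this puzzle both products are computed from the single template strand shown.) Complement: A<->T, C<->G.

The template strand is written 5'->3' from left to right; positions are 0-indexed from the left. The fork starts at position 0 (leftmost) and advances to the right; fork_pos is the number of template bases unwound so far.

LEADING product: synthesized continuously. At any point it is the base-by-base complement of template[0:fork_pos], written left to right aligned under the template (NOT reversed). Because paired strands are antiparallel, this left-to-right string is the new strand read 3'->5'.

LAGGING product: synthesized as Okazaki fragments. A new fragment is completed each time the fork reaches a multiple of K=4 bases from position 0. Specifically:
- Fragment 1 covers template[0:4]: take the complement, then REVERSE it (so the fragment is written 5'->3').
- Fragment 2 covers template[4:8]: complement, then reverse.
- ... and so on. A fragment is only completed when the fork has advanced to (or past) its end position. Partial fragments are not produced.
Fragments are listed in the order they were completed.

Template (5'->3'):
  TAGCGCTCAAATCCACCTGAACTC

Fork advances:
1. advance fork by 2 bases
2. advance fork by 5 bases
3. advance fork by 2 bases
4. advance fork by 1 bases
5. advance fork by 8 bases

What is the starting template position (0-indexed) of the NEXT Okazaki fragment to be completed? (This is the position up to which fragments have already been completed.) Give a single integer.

Answer: 16

Derivation:
Step 1: advance 2 -> fork_pos = 0 + 2 = 2. Next multiple of 4 is 4 (not reached); still 0 fragment(s).
Step 2: advance 5 -> fork_pos = 2 + 5 = 7. Reached multiple(s) of 4: 4 -> fragment 1 completed (1 total).
Step 3: advance 2 -> fork_pos = 7 + 2 = 9. Reached multiple(s) of 4: 8 -> fragment 2 completed (2 total).
Step 4: advance 1 -> fork_pos = 9 + 1 = 10. Next multiple of 4 is 12 (not reached); still 2 fragment(s).
Step 5: advance 8 -> fork_pos = 10 + 8 = 18. Reached multiple(s) of 4: 12, 16 -> fragments 3-4 completed (4 total).
4 fragment(s) completed, covering template[0:16] (4 x 4 = 16). The next fragment, fragment 5, covers template[16:20], so it starts at position 16.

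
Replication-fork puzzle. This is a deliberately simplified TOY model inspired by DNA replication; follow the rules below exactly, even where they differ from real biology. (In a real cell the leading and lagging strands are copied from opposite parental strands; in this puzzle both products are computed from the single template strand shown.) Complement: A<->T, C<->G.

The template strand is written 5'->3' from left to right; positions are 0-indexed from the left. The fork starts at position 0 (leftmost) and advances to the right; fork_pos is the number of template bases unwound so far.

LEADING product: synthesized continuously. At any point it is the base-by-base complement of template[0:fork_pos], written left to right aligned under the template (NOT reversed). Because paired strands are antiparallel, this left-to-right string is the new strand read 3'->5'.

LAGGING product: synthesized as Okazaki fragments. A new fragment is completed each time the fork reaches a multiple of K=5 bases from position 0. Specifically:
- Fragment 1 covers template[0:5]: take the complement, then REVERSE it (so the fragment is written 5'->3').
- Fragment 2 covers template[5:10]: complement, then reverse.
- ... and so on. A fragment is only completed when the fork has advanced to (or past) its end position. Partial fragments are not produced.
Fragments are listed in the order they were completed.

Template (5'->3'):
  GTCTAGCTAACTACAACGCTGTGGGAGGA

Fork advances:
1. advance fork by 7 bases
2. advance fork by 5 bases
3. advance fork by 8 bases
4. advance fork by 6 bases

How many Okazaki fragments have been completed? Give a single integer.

Step 1: advance 7 -> fork_pos = 0 + 7 = 7. Reached multiple(s) of 5: 5 -> fragment 1 completed (1 total).
Step 2: advance 5 -> fork_pos = 7 + 5 = 12. Reached multiple(s) of 5: 10 -> fragment 2 completed (2 total).
Step 3: advance 8 -> fork_pos = 12 + 8 = 20. Reached multiple(s) of 5: 15, 20 -> fragments 3-4 completed (4 total).
Step 4: advance 6 -> fork_pos = 20 + 6 = 26. Reached multiple(s) of 5: 25 -> fragment 5 completed (5 total).
Check: final fork_pos = 26; the multiples of 5 that are <= 26 are 5..25 -> 26 // 5 = 5 completed fragment(s).

Answer: 5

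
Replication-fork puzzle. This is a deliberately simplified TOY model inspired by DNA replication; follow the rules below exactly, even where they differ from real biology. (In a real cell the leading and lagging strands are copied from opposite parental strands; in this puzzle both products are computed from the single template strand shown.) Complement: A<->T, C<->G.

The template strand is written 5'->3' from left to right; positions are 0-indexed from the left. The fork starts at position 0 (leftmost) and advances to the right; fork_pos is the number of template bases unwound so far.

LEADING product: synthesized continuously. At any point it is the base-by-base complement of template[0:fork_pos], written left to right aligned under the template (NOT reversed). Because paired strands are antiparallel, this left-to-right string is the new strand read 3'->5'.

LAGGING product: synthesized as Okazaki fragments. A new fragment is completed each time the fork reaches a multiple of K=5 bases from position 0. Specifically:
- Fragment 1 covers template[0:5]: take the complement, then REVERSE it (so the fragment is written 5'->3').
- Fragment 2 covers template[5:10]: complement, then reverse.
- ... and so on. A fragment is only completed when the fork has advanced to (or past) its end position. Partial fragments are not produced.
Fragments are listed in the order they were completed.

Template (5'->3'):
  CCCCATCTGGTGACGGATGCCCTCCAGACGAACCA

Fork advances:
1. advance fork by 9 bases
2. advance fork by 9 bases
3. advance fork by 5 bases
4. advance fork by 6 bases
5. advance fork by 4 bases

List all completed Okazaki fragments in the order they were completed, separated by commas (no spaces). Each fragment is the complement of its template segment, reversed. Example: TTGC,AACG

Answer: TGGGG,CCAGA,CGTCA,GCATC,GGAGG,CGTCT

Derivation:
Step 1: advance 9 -> fork_pos = 0 + 9 = 9. Reached multiple(s) of 5: 5 -> fragment 1 completed (1 total).
Step 2: advance 9 -> fork_pos = 9 + 9 = 18. Reached multiple(s) of 5: 10, 15 -> fragments 2-3 completed (3 total).
Step 3: advance 5 -> fork_pos = 18 + 5 = 23. Reached multiple(s) of 5: 20 -> fragment 4 completed (4 total).
Step 4: advance 6 -> fork_pos = 23 + 6 = 29. Reached multiple(s) of 5: 25 -> fragment 5 completed (5 total).
Step 5: advance 4 -> fork_pos = 29 + 4 = 33. Reached multiple(s) of 5: 30 -> fragment 6 completed (6 total).
Final fork_pos = 33, so 6 fragment(s) are complete. Build each: template segment -> complement -> reverse.
Fragment 1: template[0:5] = CCCCA -> complement GGGGT -> reversed TGGGG
Fragment 2: template[5:10] = TCTGG -> complement AGACC -> reversed CCAGA
Fragment 3: template[10:15] = TGACG -> complement ACTGC -> reversed CGTCA
Fragment 4: template[15:20] = GATGC -> complement CTACG -> reversed GCATC
Fragment 5: template[20:25] = CCTCC -> complement GGAGG -> reversed GGAGG
Fragment 6: template[25:30] = AGACG -> complement TCTGC -> reversed CGTCT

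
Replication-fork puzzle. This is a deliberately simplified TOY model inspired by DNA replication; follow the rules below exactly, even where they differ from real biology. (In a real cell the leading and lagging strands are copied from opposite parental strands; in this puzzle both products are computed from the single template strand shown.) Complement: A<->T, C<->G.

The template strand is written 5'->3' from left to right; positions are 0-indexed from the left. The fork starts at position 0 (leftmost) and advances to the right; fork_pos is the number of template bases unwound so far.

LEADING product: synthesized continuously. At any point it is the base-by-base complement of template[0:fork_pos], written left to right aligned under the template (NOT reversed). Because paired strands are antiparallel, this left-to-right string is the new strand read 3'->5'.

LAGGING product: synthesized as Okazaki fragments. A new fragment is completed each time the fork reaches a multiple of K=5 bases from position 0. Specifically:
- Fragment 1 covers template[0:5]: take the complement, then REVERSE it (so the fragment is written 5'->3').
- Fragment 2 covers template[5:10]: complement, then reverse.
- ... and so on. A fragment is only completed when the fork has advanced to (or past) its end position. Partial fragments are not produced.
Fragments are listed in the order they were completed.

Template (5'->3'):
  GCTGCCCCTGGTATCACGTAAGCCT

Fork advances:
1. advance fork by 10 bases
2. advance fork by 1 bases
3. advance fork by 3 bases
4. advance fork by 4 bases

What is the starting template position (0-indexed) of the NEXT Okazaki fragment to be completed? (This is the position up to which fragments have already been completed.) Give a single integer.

Step 1: advance 10 -> fork_pos = 0 + 10 = 10. Reached multiple(s) of 5: 5, 10 -> fragments 1-2 completed (2 total).
Step 2: advance 1 -> fork_pos = 10 + 1 = 11. Next multiple of 5 is 15 (not reached); still 2 fragment(s).
Step 3: advance 3 -> fork_pos = 11 + 3 = 14. Next multiple of 5 is 15 (not reached); still 2 fragment(s).
Step 4: advance 4 -> fork_pos = 14 + 4 = 18. Reached multiple(s) of 5: 15 -> fragment 3 completed (3 total).
3 fragment(s) completed, covering template[0:15] (3 x 5 = 15). The next fragment, fragment 4, covers template[15:20], so it starts at position 15.

Answer: 15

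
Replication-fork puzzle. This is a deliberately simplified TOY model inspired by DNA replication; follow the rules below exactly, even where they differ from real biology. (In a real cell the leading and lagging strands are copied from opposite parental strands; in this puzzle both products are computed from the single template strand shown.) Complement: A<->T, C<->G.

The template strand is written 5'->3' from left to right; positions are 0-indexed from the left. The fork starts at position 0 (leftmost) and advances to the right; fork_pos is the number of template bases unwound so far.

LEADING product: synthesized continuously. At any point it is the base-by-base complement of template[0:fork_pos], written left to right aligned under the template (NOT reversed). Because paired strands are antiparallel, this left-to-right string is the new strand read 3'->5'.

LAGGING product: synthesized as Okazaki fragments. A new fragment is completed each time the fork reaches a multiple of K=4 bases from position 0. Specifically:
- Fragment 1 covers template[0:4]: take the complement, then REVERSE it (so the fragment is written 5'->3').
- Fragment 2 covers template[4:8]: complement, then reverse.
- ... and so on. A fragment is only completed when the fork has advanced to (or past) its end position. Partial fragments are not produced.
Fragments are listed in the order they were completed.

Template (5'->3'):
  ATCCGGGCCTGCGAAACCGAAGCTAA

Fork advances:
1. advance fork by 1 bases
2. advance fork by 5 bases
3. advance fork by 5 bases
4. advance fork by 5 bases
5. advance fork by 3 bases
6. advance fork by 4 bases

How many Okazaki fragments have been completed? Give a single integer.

Step 1: advance 1 -> fork_pos = 0 + 1 = 1. Next multiple of 4 is 4 (not reached); still 0 fragment(s).
Step 2: advance 5 -> fork_pos = 1 + 5 = 6. Reached multiple(s) of 4: 4 -> fragment 1 completed (1 total).
Step 3: advance 5 -> fork_pos = 6 + 5 = 11. Reached multiple(s) of 4: 8 -> fragment 2 completed (2 total).
Step 4: advance 5 -> fork_pos = 11 + 5 = 16. Reached multiple(s) of 4: 12, 16 -> fragments 3-4 completed (4 total).
Step 5: advance 3 -> fork_pos = 16 + 3 = 19. Next multiple of 4 is 20 (not reached); still 4 fragment(s).
Step 6: advance 4 -> fork_pos = 19 + 4 = 23. Reached multiple(s) of 4: 20 -> fragment 5 completed (5 total).
Check: final fork_pos = 23; the multiples of 4 that are <= 23 are 4..20 -> 23 // 4 = 5 completed fragment(s).

Answer: 5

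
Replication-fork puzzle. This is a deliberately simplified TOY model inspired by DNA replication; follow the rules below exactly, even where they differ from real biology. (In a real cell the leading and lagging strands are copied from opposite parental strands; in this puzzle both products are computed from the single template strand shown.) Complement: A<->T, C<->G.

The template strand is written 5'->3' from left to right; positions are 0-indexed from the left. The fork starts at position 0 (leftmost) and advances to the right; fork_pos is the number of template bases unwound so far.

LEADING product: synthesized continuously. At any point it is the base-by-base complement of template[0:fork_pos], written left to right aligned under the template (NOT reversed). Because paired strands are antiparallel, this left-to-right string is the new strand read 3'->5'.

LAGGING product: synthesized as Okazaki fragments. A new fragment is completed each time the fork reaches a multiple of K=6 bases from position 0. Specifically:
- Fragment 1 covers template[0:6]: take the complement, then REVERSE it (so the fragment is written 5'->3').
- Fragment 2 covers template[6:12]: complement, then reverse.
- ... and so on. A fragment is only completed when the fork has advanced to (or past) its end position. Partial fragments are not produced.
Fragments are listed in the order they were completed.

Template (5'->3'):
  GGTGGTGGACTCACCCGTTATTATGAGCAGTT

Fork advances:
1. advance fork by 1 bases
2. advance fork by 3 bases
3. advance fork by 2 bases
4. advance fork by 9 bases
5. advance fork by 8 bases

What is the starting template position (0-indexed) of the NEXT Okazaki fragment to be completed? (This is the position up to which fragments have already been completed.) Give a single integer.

Step 1: advance 1 -> fork_pos = 0 + 1 = 1. Next multiple of 6 is 6 (not reached); still 0 fragment(s).
Step 2: advance 3 -> fork_pos = 1 + 3 = 4. Next multiple of 6 is 6 (not reached); still 0 fragment(s).
Step 3: advance 2 -> fork_pos = 4 + 2 = 6. Reached multiple(s) of 6: 6 -> fragment 1 completed (1 total).
Step 4: advance 9 -> fork_pos = 6 + 9 = 15. Reached multiple(s) of 6: 12 -> fragment 2 completed (2 total).
Step 5: advance 8 -> fork_pos = 15 + 8 = 23. Reached multiple(s) of 6: 18 -> fragment 3 completed (3 total).
3 fragment(s) completed, covering template[0:18] (3 x 6 = 18). The next fragment, fragment 4, covers template[18:24], so it starts at position 18.

Answer: 18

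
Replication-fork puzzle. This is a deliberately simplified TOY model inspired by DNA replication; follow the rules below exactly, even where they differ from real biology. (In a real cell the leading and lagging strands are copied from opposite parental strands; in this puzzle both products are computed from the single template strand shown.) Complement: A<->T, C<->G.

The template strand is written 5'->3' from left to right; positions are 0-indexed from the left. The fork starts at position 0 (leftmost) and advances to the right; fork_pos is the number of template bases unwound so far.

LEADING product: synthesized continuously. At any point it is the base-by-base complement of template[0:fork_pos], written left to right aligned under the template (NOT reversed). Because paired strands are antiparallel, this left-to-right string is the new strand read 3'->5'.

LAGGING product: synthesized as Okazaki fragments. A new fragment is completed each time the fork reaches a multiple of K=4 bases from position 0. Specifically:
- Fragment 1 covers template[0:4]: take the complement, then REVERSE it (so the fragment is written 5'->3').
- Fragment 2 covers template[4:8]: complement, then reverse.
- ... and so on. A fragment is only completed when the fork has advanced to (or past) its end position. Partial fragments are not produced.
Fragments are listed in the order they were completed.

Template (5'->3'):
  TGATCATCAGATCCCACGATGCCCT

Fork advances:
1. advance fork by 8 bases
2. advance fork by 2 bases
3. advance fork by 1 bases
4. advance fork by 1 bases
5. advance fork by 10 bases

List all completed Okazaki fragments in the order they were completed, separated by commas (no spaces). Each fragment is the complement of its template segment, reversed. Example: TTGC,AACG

Answer: ATCA,GATG,ATCT,TGGG,ATCG

Derivation:
Step 1: advance 8 -> fork_pos = 0 + 8 = 8. Reached multiple(s) of 4: 4, 8 -> fragments 1-2 completed (2 total).
Step 2: advance 2 -> fork_pos = 8 + 2 = 10. Next multiple of 4 is 12 (not reached); still 2 fragment(s).
Step 3: advance 1 -> fork_pos = 10 + 1 = 11. Next multiple of 4 is 12 (not reached); still 2 fragment(s).
Step 4: advance 1 -> fork_pos = 11 + 1 = 12. Reached multiple(s) of 4: 12 -> fragment 3 completed (3 total).
Step 5: advance 10 -> fork_pos = 12 + 10 = 22. Reached multiple(s) of 4: 16, 20 -> fragments 4-5 completed (5 total).
Final fork_pos = 22, so 5 fragment(s) are complete. Build each: template segment -> complement -> reverse.
Fragment 1: template[0:4] = TGAT -> complement ACTA -> reversed ATCA
Fragment 2: template[4:8] = CATC -> complement GTAG -> reversed GATG
Fragment 3: template[8:12] = AGAT -> complement TCTA -> reversed ATCT
Fragment 4: template[12:16] = CCCA -> complement GGGT -> reversed TGGG
Fragment 5: template[16:20] = CGAT -> complement GCTA -> reversed ATCG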